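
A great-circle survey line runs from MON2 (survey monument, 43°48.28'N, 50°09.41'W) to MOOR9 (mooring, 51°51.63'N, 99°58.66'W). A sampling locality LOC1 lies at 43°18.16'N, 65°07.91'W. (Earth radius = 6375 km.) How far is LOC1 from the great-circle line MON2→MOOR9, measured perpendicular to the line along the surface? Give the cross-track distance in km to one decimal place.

586.1 km

MON2: φ = +43.80467°, λ = -50.15683°
MOOR9: φ = +51.86050°, λ = -99.97767°
LOC1: φ = +43.30267°, λ = -65.13183°
δ₁₃ = central angle MON2→LOC1 = 0.189361 rad  (haversine)
θ₁₃ = bearing MON2→LOC1 = 272.541°,  θ₁₂ = bearing MON2→MOOR9 = 301.735°
dₓₜ = R·arcsin(sin δ₁₃ · sin(θ₁₃ − θ₁₂)) = 6375·arcsin(0.18823·sin(-29.194°)) = -586.131 km
|dₓₜ| = 586.131 km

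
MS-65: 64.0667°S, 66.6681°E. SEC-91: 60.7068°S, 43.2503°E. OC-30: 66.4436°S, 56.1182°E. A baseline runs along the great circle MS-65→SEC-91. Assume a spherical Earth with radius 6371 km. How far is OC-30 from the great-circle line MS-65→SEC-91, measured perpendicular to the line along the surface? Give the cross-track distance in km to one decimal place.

354.4 km

δ₁₃ = central angle MS-65→OC-30 = 0.087376 rad  (haversine)
θ₁₃ = bearing MS-65→OC-30 = 236.984°,  θ₁₂ = bearing MS-65→SEC-91 = 276.561°
dₓₜ = R·arcsin(sin δ₁₃ · sin(θ₁₃ − θ₁₂)) = 6371·arcsin(0.08726·sin(-39.577°)) = -354.395 km
|dₓₜ| = 354.395 km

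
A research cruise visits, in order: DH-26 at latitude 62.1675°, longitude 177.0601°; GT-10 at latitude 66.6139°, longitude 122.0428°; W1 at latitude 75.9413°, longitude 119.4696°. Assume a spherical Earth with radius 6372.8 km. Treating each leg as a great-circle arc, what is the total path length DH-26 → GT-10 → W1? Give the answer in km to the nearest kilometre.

3641 km

DH-26→GT-10: c = 0.407991 rad, d = 2600.05 km
GT-10→W1: c = 0.163393 rad, d = 1041.27 km
Total = 2600.05 + 1041.27 = 3641.31 km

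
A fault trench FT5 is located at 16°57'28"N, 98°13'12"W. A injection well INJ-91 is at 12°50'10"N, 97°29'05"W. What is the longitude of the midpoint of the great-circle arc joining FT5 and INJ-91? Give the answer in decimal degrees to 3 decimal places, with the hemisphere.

FT5: φ = +16.95778°, λ = -98.22000°
INJ-91: φ = +12.83611°, λ = -97.48472°
Bx = cos φ₂ cos Δλ = 0.974929,  By = cos φ₂ sin Δλ = 0.012512
φₘ = atan2(sin φ₁ + sin φ₂, √((cos φ₁ + Bx)² + By²)) = 14.89724°
λₘ = λ₁ + atan2(By, cos φ₁ + Bx) = -97.84884°

97.849°W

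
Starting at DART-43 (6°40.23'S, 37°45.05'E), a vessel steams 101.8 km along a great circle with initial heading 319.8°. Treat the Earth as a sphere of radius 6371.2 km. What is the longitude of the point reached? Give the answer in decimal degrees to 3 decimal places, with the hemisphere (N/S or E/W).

DART-43: φ = -6.67050°, λ = +37.75083°
δ = d/R = 101.8/6371.2 = 0.015978 rad
φ₂ = arcsin(sin φ₁ cos δ + cos φ₁ sin δ cos θ)
   = arcsin(-0.11616·0.99987 + 0.99323·0.01598·0.76380) = -5.97092°
λ₂ = λ₁ + atan2(sin θ sin δ cos φ₁, cos δ − sin φ₁ sin φ₂) = 37.15672°

37.157°E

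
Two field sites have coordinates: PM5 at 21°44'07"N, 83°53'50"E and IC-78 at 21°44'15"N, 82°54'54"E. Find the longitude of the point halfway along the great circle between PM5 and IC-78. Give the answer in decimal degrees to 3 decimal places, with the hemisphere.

83.406°E

PM5: φ = +21.73528°, λ = +83.89722°
IC-78: φ = +21.73750°, λ = +82.91500°
Bx = cos φ₂ cos Δλ = 0.928754,  By = cos φ₂ sin Δλ = -0.015923
φₘ = atan2(sin φ₁ + sin φ₂, √((cos φ₁ + Bx)² + By²)) = 21.73711°
λₘ = λ₁ + atan2(By, cos φ₁ + Bx) = 83.40611°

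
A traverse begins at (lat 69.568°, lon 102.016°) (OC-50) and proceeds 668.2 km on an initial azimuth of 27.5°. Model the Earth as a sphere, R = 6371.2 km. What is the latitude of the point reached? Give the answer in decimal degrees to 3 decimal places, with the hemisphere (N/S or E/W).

δ = d/R = 668.2/6371.2 = 0.104878 rad
φ₂ = arcsin(sin φ₁ cos δ + cos φ₁ sin δ cos θ)
   = arcsin(0.93709·0.99451 + 0.34910·0.10469·0.88701) = 74.65597°
λ₂ = λ₁ + atan2(sin θ sin δ cos φ₁, cos δ − sin φ₁ sin φ₂) = 112.54166°

74.656°N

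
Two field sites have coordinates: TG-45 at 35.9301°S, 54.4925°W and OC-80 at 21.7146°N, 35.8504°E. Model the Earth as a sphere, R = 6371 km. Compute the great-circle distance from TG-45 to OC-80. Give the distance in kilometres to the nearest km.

Δφ = 57.6447°,  Δλ = 90.3429°
a = sin²(Δφ/2) + cos φ₁ cos φ₂ sin²(Δλ/2) = 0.610804
c = 2·arcsin(√a) = 1.794259 rad = 102.8035°
d = R·c = 6371 × 1.794259 = 11431.2 km

11431 km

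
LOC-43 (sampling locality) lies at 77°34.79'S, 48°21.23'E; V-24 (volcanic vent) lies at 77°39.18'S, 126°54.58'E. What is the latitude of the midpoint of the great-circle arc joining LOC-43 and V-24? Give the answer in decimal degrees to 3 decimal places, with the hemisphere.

LOC-43: φ = -77.57983°, λ = +48.35383°
V-24: φ = -77.65300°, λ = +126.90967°
Bx = cos φ₂ cos Δλ = 0.042427,  By = cos φ₂ sin Δλ = 0.209580
φₘ = atan2(sin φ₁ + sin φ₂, √((cos φ₁ + Bx)² + By²)) = -80.35410°
λₘ = λ₁ + atan2(By, cos φ₁ + Bx) = 87.49548°

80.354°S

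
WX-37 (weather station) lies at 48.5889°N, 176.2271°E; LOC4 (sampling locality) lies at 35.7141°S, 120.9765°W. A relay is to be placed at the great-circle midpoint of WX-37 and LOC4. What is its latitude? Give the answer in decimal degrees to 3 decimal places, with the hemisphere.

Bx = cos φ₂ cos Δλ = 0.371181,  By = cos φ₂ sin Δλ = 0.722129
φₘ = atan2(sin φ₁ + sin φ₂, √((cos φ₁ + Bx)² + By²)) = 7.51558°
λₘ = λ₁ + atan2(By, cos φ₁ + Bx) = -148.80761°

7.516°N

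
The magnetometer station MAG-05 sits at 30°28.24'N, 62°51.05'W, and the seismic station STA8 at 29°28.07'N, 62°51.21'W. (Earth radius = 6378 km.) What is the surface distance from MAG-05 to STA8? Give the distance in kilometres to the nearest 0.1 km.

MAG-05: φ = +30.47067°, λ = -62.85083°
STA8: φ = +29.46783°, λ = -62.85350°
Δφ = -1.0028°,  Δλ = -0.0027°
a = sin²(Δφ/2) + cos φ₁ cos φ₂ sin²(Δλ/2) = 0.000077
c = 2·arcsin(√a) = 0.017503 rad = 1.0028°
d = R·c = 6378 × 0.017503 = 111.6 km

111.6 km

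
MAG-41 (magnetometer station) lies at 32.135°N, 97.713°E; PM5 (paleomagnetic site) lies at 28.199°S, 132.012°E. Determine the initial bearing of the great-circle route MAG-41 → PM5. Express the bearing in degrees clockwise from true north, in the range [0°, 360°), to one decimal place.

147.8°

Δλ = 34.2990°
y = sin Δλ · cos φ₂ = 0.496629
x = cos φ₁ sin φ₂ − sin φ₁ cos φ₂ cos Δλ = -0.787408
θ = atan2(y, x) = 147.7598° → 147.7598° (mod 360°)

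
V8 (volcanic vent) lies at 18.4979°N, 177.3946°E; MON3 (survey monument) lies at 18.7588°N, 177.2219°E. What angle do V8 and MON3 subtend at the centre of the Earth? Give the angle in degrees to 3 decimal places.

Δφ = 0.2609°,  Δλ = -0.1727°
a = sin²(Δφ/2) + cos φ₁ cos φ₂ sin²(Δλ/2) = 0.000007
c = 2·arcsin(√a) = 0.005375 rad = 0.3080°

0.308°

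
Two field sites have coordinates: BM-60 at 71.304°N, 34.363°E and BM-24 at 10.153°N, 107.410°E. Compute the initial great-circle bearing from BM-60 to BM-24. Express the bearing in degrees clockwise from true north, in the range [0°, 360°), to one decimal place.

Δλ = 73.0470°
y = sin Δλ · cos φ₂ = 0.941565
x = cos φ₁ sin φ₂ − sin φ₁ cos φ₂ cos Δλ = -0.215371
θ = atan2(y, x) = 102.8840° → 102.8840° (mod 360°)

102.9°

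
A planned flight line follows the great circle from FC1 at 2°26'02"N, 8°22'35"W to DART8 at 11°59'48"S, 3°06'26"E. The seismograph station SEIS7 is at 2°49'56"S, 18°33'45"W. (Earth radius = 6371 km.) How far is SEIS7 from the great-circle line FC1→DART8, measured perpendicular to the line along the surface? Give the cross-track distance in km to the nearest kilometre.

FC1: φ = +2.43389°, λ = -8.37639°
DART8: φ = -11.99667°, λ = +3.10722°
SEIS7: φ = -2.83222°, λ = -18.56250°
δ₁₃ = central angle FC1→SEIS7 = 0.200078 rad  (haversine)
θ₁₃ = bearing FC1→SEIS7 = 242.713°,  θ₁₂ = bearing FC1→DART8 = 141.902°
dₓₜ = R·arcsin(sin δ₁₃ · sin(θ₁₃ − θ₁₂)) = 6371·arcsin(0.19875·sin(100.812°)) = 1251.769 km
|dₓₜ| = 1251.769 km

1252 km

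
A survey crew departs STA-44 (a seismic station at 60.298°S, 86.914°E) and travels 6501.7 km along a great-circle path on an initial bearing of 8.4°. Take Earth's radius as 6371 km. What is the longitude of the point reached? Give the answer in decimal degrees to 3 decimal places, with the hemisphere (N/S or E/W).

δ = d/R = 6501.7/6371 = 1.020515 rad
φ₂ = arcsin(sin φ₁ cos δ + cos φ₁ sin δ cos θ)
   = arcsin(-0.86861·0.52293 + 0.49549·0.85238·0.98927) = -2.08655°
λ₂ = λ₁ + atan2(sin θ sin δ cos φ₁, cos δ − sin φ₁ sin φ₂) = 94.07168°

94.072°E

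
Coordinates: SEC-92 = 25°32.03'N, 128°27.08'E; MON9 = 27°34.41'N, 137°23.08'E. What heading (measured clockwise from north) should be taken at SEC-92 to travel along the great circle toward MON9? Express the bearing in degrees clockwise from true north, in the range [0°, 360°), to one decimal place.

SEC-92: φ = +25.53383°, λ = +128.45133°
MON9: φ = +27.57350°, λ = +137.38467°
Δλ = 8.9333°
y = sin Δλ · cos φ₂ = 0.137647
x = cos φ₁ sin φ₂ − sin φ₁ cos φ₂ cos Δλ = 0.040226
θ = atan2(y, x) = 73.7095° → 73.7095° (mod 360°)

73.7°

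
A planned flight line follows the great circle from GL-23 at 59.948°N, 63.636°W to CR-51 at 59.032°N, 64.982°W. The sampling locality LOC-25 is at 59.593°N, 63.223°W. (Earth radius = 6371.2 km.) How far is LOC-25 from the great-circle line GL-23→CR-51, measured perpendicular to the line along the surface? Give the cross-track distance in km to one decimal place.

δ₁₃ = central angle GL-23→LOC-25 = 0.007180 rad  (haversine)
θ₁₃ = bearing GL-23→LOC-25 = 149.463°,  θ₁₂ = bearing GL-23→CR-51 = 217.305°
dₓₜ = R·arcsin(sin δ₁₃ · sin(θ₁₃ − θ₁₂)) = 6371.2·arcsin(0.00718·sin(-67.842°)) = -42.369 km
|dₓₜ| = 42.369 km

42.4 km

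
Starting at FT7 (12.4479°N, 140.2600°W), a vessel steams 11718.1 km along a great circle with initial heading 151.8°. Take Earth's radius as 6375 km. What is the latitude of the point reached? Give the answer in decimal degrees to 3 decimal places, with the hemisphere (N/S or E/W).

62.493°S

δ = d/R = 11718.1/6375 = 1.838133 rad
φ₂ = arcsin(sin φ₁ cos δ + cos φ₁ sin δ cos θ)
   = arcsin(0.21555·-0.26416 + 0.97649·0.96448·-0.88130) = -62.49335°
λ₂ = λ₁ + atan2(sin θ sin δ cos φ₁, cos δ − sin φ₁ sin φ₂) = -40.94760°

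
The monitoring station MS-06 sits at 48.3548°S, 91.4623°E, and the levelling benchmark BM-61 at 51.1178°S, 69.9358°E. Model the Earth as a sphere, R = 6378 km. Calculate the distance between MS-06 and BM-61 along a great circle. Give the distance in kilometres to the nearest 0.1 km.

1573.0 km

Δφ = -2.7630°,  Δλ = -21.5265°
a = sin²(Δφ/2) + cos φ₁ cos φ₂ sin²(Δλ/2) = 0.015129
c = 2·arcsin(√a) = 0.246626 rad = 14.1306°
d = R·c = 6378 × 0.246626 = 1573.0 km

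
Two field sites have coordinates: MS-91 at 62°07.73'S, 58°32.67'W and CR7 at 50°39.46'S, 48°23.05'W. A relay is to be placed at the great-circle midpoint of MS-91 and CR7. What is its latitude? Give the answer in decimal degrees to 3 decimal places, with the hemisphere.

56.495°S

MS-91: φ = -62.12883°, λ = -58.54450°
CR7: φ = -50.65767°, λ = -48.38417°
Bx = cos φ₂ cos Δλ = 0.624011,  By = cos φ₂ sin Δλ = 0.111831
φₘ = atan2(sin φ₁ + sin φ₂, √((cos φ₁ + Bx)² + By²)) = -56.49475°
λₘ = λ₁ + atan2(By, cos φ₁ + Bx) = -52.69456°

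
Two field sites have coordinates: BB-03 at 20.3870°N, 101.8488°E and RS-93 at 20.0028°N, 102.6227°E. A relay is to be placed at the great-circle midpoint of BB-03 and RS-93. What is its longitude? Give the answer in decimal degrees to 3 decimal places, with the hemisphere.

102.236°E

Bx = cos φ₂ cos Δλ = 0.939590,  By = cos φ₂ sin Δλ = 0.012692
φₘ = atan2(sin φ₁ + sin φ₂, √((cos φ₁ + Bx)² + By²)) = 20.19532°
λₘ = λ₁ + atan2(By, cos φ₁ + Bx) = 102.23623°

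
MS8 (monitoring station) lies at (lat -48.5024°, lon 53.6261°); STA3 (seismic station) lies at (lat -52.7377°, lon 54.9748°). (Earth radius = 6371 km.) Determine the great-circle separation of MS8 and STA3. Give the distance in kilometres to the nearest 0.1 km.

480.4 km

Δφ = -4.2353°,  Δλ = 1.3487°
a = sin²(Δφ/2) + cos φ₁ cos φ₂ sin²(Δλ/2) = 0.001421
c = 2·arcsin(√a) = 0.075410 rad = 4.3207°
d = R·c = 6371 × 0.075410 = 480.4 km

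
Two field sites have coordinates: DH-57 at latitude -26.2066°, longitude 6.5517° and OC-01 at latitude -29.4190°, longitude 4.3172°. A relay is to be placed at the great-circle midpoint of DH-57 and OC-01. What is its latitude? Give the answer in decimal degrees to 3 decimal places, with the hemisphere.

27.817°S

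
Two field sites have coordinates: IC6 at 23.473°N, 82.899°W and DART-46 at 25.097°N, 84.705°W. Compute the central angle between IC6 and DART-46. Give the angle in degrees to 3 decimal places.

Δφ = 1.6240°,  Δλ = -1.8060°
a = sin²(Δφ/2) + cos φ₁ cos φ₂ sin²(Δλ/2) = 0.000407
c = 2·arcsin(√a) = 0.040358 rad = 2.3124°

2.312°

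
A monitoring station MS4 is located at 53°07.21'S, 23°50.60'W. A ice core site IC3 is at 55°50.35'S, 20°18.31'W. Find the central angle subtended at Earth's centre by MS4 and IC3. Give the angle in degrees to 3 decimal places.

MS4: φ = -53.12017°, λ = -23.84333°
IC3: φ = -55.83917°, λ = -20.30517°
Δφ = -2.7190°,  Δλ = 3.5382°
a = sin²(Δφ/2) + cos φ₁ cos φ₂ sin²(Δλ/2) = 0.000884
c = 2·arcsin(√a) = 0.059475 rad = 3.4077°

3.408°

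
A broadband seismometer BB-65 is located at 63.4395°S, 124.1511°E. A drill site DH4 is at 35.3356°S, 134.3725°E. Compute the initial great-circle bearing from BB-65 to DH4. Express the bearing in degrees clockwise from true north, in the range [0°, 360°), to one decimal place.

17.5°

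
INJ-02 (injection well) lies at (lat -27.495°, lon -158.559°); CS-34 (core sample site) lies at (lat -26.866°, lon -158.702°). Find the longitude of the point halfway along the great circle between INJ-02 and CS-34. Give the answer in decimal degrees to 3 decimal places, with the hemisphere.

158.631°W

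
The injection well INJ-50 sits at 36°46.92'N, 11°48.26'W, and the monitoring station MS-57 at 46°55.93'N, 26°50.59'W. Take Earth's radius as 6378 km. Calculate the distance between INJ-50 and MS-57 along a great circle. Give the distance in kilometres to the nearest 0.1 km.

1677.3 km

INJ-50: φ = +36.78200°, λ = -11.80433°
MS-57: φ = +46.93217°, λ = -26.84317°
Δφ = 10.1502°,  Δλ = -15.0388°
a = sin²(Δφ/2) + cos φ₁ cos φ₂ sin²(Δλ/2) = 0.017191
c = 2·arcsin(√a) = 0.262988 rad = 15.0681°
d = R·c = 6378 × 0.262988 = 1677.3 km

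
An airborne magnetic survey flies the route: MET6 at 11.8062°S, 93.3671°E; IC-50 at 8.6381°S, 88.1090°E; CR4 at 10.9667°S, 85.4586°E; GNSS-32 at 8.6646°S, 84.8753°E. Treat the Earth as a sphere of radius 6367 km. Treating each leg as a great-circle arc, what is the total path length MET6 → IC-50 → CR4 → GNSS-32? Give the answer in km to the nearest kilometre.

MET6→IC-50: c = 0.105885 rad, d = 674.17 km
IC-50→CR4: c = 0.061067 rad, d = 388.82 km
CR4→GNSS-32: c = 0.041412 rad, d = 263.67 km
Total = 674.17 + 388.82 + 263.67 = 1326.66 km

1327 km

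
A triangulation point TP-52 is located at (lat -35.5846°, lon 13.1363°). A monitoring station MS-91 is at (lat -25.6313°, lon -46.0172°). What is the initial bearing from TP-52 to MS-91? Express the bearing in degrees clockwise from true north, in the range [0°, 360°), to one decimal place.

Δλ = -59.1535°
y = sin Δλ · cos φ₂ = -0.774060
x = cos φ₁ sin φ₂ − sin φ₁ cos φ₂ cos Δλ = -0.082792
θ = atan2(y, x) = -96.1050° → 263.8950° (mod 360°)

263.9°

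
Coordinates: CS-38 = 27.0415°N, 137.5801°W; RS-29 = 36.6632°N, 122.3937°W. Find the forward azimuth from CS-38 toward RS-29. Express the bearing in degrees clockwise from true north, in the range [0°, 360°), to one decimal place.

Δλ = 15.1864°
y = sin Δλ · cos φ₂ = 0.210134
x = cos φ₁ sin φ₂ − sin φ₁ cos φ₂ cos Δλ = 0.179878
θ = atan2(y, x) = 49.4360° → 49.4360° (mod 360°)

49.4°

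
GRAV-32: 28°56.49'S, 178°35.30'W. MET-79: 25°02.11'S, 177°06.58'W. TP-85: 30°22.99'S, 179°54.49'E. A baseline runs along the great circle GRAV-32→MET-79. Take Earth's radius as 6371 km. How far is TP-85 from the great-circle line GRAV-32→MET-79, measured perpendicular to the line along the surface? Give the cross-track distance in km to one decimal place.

GRAV-32: φ = -28.94150°, λ = -178.58833°
MET-79: φ = -25.03517°, λ = -177.10967°
TP-85: φ = -30.38317°, λ = +179.90817°
δ₁₃ = central angle GRAV-32→TP-85 = 0.033956 rad  (haversine)
θ₁₃ = bearing GRAV-32→TP-85 = 221.814°,  θ₁₂ = bearing GRAV-32→MET-79 = 18.980°
dₓₜ = R·arcsin(sin δ₁₃ · sin(θ₁₃ − θ₁₂)) = 6371·arcsin(0.03395·sin(202.834°)) = -83.938 km
|dₓₜ| = 83.938 km

83.9 km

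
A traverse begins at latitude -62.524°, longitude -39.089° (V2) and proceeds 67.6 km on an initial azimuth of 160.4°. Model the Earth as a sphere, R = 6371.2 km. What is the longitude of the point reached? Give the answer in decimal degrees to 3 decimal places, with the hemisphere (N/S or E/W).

δ = d/R = 67.6/6371.2 = 0.010610 rad
φ₂ = arcsin(sin φ₁ cos δ + cos φ₁ sin δ cos θ)
   = arcsin(-0.88720·0.99994 + 0.46138·0.01061·-0.94206) = -63.09598°
λ₂ = λ₁ + atan2(sin θ sin δ cos φ₁, cos δ − sin φ₁ sin φ₂) = -38.63833°

38.638°W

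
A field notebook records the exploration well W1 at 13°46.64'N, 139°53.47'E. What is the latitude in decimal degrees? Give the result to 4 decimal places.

13° + 46.64′/60 = 13 + 0.77733 = 13.7773°

13.7773°N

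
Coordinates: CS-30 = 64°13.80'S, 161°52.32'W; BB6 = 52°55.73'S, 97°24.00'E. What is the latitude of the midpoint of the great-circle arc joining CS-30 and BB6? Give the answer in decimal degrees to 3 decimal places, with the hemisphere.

CS-30: φ = -64.23000°, λ = -161.87200°
BB6: φ = -52.92883°, λ = +97.40000°
Bx = cos φ₂ cos Δλ = -0.112211,  By = cos φ₂ sin Δλ = -0.592271
φₘ = atan2(sin φ₁ + sin φ₂, √((cos φ₁ + Bx)² + By²)) = -68.34322°
λₘ = λ₁ + atan2(By, cos φ₁ + Bx) = 136.70060°

68.343°S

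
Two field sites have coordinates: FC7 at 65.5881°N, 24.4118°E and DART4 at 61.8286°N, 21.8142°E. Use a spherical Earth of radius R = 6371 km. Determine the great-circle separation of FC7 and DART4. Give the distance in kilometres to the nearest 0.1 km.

Δφ = -3.7595°,  Δλ = -2.5976°
a = sin²(Δφ/2) + cos φ₁ cos φ₂ sin²(Δλ/2) = 0.001176
c = 2·arcsin(√a) = 0.068605 rad = 3.9308°
d = R·c = 6371 × 0.068605 = 437.1 km

437.1 km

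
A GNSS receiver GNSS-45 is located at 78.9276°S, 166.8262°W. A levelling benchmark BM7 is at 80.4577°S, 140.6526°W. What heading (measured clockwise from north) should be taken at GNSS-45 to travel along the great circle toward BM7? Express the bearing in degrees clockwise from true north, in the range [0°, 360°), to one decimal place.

120.7°

Δλ = 26.1736°
y = sin Δλ · cos φ₂ = 0.073122
x = cos φ₁ sin φ₂ − sin φ₁ cos φ₂ cos Δλ = -0.043384
θ = atan2(y, x) = 120.6810° → 120.6810° (mod 360°)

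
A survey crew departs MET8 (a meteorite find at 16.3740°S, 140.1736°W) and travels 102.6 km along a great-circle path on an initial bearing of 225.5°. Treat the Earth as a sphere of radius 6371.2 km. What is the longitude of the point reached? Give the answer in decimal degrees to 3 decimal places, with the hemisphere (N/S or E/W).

140.862°W

δ = d/R = 102.6/6371.2 = 0.016104 rad
φ₂ = arcsin(sin φ₁ cos δ + cos φ₁ sin δ cos θ)
   = arcsin(-0.28191·0.99987 + 0.95944·0.01610·-0.70091) = -17.01958°
λ₂ = λ₁ + atan2(sin θ sin δ cos φ₁, cos δ − sin φ₁ sin φ₂) = -140.86183°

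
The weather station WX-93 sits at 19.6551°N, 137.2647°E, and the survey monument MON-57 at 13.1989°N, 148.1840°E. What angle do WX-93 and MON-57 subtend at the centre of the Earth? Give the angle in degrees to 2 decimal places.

12.30°

Δφ = -6.4562°,  Δλ = 10.9193°
a = sin²(Δφ/2) + cos φ₁ cos φ₂ sin²(Δλ/2) = 0.011471
c = 2·arcsin(√a) = 0.214615 rad = 12.2966°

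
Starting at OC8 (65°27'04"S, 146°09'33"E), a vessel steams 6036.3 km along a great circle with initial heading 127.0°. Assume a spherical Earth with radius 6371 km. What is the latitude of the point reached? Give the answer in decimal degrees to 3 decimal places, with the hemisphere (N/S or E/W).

47.222°S

OC8: φ = -65.45111°, λ = +146.15917°
δ = d/R = 6036.3/6371 = 0.947465 rad
φ₂ = arcsin(sin φ₁ cos δ + cos φ₁ sin δ cos θ)
   = arcsin(-0.90961·0.58374 + 0.41547·0.81194·-0.60182) = -47.22199°
λ₂ = λ₁ + atan2(sin θ sin δ cos φ₁, cos δ − sin φ₁ sin φ₂) = -106.54305°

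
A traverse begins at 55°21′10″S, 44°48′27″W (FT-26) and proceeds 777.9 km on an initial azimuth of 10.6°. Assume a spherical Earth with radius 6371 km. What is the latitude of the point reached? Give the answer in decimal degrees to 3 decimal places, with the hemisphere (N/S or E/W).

FT-26: φ = -55.35278°, λ = -44.80750°
δ = d/R = 777.9/6371 = 0.122100 rad
φ₂ = arcsin(sin φ₁ cos δ + cos φ₁ sin δ cos θ)
   = arcsin(-0.82267·0.99256 + 0.56852·0.12180·0.98294) = -48.45894°
λ₂ = λ₁ + atan2(sin θ sin δ cos φ₁, cos δ − sin φ₁ sin φ₂) = -42.87140°

48.459°S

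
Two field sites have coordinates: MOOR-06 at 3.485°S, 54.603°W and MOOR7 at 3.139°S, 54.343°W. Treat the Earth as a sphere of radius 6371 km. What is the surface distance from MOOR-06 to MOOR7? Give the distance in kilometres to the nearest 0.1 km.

Δφ = 0.3460°,  Δλ = 0.2600°
a = sin²(Δφ/2) + cos φ₁ cos φ₂ sin²(Δλ/2) = 0.000014
c = 2·arcsin(√a) = 0.007549 rad = 0.4325°
d = R·c = 6371 × 0.007549 = 48.1 km

48.1 km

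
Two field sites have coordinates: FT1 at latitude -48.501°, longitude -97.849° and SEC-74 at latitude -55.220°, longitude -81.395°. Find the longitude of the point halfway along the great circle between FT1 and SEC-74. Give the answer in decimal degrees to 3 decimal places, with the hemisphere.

90.241°W

Bx = cos φ₂ cos Δλ = 0.547066,  By = cos φ₂ sin Δλ = 0.161571
φₘ = atan2(sin φ₁ + sin φ₂, √((cos φ₁ + Bx)² + By²)) = -52.14641°
λₘ = λ₁ + atan2(By, cos φ₁ + Bx) = -90.24128°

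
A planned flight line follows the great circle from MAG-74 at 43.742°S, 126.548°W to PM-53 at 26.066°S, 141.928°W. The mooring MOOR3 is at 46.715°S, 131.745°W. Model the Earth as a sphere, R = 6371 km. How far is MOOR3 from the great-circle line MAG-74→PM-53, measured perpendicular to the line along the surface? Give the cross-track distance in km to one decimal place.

δ₁₃ = central angle MAG-74→MOOR3 = 0.082269 rad  (haversine)
θ₁₃ = bearing MAG-74→MOOR3 = 229.091°,  θ₁₂ = bearing MAG-74→PM-53 = 319.747°
dₓₜ = R·arcsin(sin δ₁₃ · sin(θ₁₃ − θ₁₂)) = 6371·arcsin(0.08218·sin(-90.656°)) = -524.101 km
|dₓₜ| = 524.101 km

524.1 km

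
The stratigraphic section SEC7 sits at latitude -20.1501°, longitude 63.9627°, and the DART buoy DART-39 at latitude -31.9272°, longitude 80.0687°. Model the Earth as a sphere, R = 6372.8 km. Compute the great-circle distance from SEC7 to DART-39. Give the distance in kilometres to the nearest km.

Δφ = -11.7771°,  Δλ = 16.1060°
a = sin²(Δφ/2) + cos φ₁ cos φ₂ sin²(Δλ/2) = 0.026162
c = 2·arcsin(√a) = 0.324922 rad = 18.6166°
d = R·c = 6372.8 × 0.324922 = 2070.7 km

2071 km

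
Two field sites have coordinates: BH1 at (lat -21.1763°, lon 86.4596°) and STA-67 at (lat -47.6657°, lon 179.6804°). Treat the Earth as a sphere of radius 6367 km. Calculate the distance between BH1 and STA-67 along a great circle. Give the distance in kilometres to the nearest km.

Δφ = -26.4894°,  Δλ = 93.2208°
a = sin²(Δφ/2) + cos φ₁ cos φ₂ sin²(Δλ/2) = 0.384122
c = 2·arcsin(√a) = 1.336914 rad = 76.5995°
d = R·c = 6367 × 1.336914 = 8512.1 km

8512 km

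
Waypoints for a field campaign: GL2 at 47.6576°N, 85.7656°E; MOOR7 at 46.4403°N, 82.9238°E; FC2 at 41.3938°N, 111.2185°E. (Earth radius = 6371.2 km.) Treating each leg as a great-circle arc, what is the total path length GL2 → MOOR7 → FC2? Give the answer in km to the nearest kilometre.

2576 km

GL2→MOOR7: c = 0.039915 rad, d = 254.31 km
MOOR7→FC2: c = 0.364343 rad, d = 2321.30 km
Total = 254.31 + 2321.30 = 2575.61 km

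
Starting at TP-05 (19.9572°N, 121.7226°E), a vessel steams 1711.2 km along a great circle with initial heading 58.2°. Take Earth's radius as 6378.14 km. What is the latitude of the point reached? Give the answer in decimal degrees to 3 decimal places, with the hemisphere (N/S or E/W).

27.413°N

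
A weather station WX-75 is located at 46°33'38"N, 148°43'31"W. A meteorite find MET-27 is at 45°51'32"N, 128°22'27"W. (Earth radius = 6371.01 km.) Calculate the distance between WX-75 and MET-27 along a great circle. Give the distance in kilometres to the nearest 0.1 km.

WX-75: φ = +46.56056°, λ = -148.72528°
MET-27: φ = +45.85889°, λ = -128.37417°
Δφ = -0.7017°,  Δλ = 20.3511°
a = sin²(Δφ/2) + cos φ₁ cos φ₂ sin²(Δλ/2) = 0.014983
c = 2·arcsin(√a) = 0.245424 rad = 14.0618°
d = R·c = 6371.01 × 0.245424 = 1563.6 km

1563.6 km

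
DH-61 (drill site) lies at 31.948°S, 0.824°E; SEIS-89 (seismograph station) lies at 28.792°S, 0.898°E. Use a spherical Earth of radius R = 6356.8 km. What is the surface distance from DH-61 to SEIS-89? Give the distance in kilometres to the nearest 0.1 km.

350.2 km

Δφ = 3.1560°,  Δλ = 0.0740°
a = sin²(Δφ/2) + cos φ₁ cos φ₂ sin²(Δλ/2) = 0.000759
c = 2·arcsin(√a) = 0.055094 rad = 3.1566°
d = R·c = 6356.8 × 0.055094 = 350.2 km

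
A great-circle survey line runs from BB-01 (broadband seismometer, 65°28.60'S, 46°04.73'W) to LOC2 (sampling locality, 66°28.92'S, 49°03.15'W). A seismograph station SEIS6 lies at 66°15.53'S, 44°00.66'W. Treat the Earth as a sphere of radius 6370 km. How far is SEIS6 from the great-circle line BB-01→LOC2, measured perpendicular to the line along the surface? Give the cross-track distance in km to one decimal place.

127.5 km

BB-01: φ = -65.47667°, λ = -46.07883°
LOC2: φ = -66.48200°, λ = -49.05250°
SEIS6: φ = -66.25883°, λ = -44.01100°
δ₁₃ = central angle BB-01→SEIS6 = 0.020100 rad  (haversine)
θ₁₃ = bearing BB-01→SEIS6 = 133.715°,  θ₁₂ = bearing BB-01→LOC2 = 228.938°
dₓₜ = R·arcsin(sin δ₁₃ · sin(θ₁₃ − θ₁₂)) = 6370·arcsin(0.02010·sin(-95.223°)) = -127.505 km
|dₓₜ| = 127.505 km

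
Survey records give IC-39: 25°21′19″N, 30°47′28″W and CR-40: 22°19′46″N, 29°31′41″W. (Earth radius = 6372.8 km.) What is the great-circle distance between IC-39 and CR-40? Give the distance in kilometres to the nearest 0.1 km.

360.2 km

IC-39: φ = +25.35528°, λ = -30.79111°
CR-40: φ = +22.32944°, λ = -29.52806°
Δφ = -3.0258°,  Δλ = 1.2631°
a = sin²(Δφ/2) + cos φ₁ cos φ₂ sin²(Δλ/2) = 0.000799
c = 2·arcsin(√a) = 0.056528 rad = 3.2388°
d = R·c = 6372.8 × 0.056528 = 360.2 km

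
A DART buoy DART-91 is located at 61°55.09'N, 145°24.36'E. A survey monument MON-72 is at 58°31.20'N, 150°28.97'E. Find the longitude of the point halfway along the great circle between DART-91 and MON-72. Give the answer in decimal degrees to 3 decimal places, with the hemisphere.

DART-91: φ = +61.91817°, λ = +145.40600°
MON-72: φ = +58.52000°, λ = +150.48283°
Bx = cos φ₂ cos Δλ = 0.520152,  By = cos φ₂ sin Δλ = 0.046210
φₘ = atan2(sin φ₁ + sin φ₂, √((cos φ₁ + Bx)² + By²)) = 60.24326°
λₘ = λ₁ + atan2(By, cos φ₁ + Bx) = 148.07608°

148.076°E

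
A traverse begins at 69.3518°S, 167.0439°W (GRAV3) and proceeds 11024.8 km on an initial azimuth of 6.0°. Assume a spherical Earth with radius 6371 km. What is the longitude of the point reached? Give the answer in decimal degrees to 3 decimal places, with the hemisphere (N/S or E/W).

160.223°W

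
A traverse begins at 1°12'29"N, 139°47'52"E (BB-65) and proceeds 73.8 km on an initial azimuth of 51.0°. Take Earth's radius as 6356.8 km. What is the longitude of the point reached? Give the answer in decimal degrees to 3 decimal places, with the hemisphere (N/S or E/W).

BB-65: φ = +1.20806°, λ = +139.79778°
δ = d/R = 73.8/6356.8 = 0.011610 rad
φ₂ = arcsin(sin φ₁ cos δ + cos φ₁ sin δ cos θ)
   = arcsin(0.02108·0.99993 + 0.99978·0.01161·0.62932) = 1.62661°
λ₂ = λ₁ + atan2(sin θ sin δ cos φ₁, cos δ − sin φ₁ sin φ₂) = 140.31493°

140.315°E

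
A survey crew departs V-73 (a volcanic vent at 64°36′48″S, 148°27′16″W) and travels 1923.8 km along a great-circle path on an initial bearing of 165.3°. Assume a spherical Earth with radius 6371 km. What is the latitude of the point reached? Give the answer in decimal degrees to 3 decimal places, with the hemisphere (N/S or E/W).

80.362°S

V-73: φ = -64.61333°, λ = -148.45444°
δ = d/R = 1923.8/6371 = 0.301962 rad
φ₂ = arcsin(sin φ₁ cos δ + cos φ₁ sin δ cos θ)
   = arcsin(-0.90344·0.95475 + 0.42872·0.29739·-0.96727) = -80.36222°
λ₂ = λ₁ + atan2(sin θ sin δ cos φ₁, cos δ − sin φ₁ sin φ₂) = -121.66183°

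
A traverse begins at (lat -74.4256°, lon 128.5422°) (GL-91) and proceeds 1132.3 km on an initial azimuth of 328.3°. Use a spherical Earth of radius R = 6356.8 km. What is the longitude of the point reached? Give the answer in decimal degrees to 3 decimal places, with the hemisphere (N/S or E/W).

115.732°E

δ = d/R = 1132.3/6356.8 = 0.178124 rad
φ₂ = arcsin(sin φ₁ cos δ + cos φ₁ sin δ cos θ)
   = arcsin(-0.96328·0.98418 + 0.26849·0.17718·0.85081) = -65.17121°
λ₂ = λ₁ + atan2(sin θ sin δ cos φ₁, cos δ − sin φ₁ sin φ₂) = 115.73170°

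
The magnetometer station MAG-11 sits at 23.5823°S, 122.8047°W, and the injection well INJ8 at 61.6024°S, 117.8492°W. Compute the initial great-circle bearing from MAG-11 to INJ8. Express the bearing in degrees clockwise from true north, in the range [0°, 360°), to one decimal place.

176.2°

Δλ = 4.9555°
y = sin Δλ · cos φ₂ = 0.041082
x = cos φ₁ sin φ₂ − sin φ₁ cos φ₂ cos Δλ = -0.616649
θ = atan2(y, x) = 176.1885° → 176.1885° (mod 360°)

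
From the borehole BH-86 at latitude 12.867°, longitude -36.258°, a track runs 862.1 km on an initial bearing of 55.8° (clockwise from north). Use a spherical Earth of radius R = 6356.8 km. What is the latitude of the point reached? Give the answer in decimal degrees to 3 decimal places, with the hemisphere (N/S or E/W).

17.141°N

δ = d/R = 862.1/6356.8 = 0.135619 rad
φ₂ = arcsin(sin φ₁ cos δ + cos φ₁ sin δ cos θ)
   = arcsin(0.22269·0.99082 + 0.97489·0.13520·0.56208) = 17.14141°
λ₂ = λ₁ + atan2(sin θ sin δ cos φ₁, cos δ − sin φ₁ sin φ₂) = -29.53773°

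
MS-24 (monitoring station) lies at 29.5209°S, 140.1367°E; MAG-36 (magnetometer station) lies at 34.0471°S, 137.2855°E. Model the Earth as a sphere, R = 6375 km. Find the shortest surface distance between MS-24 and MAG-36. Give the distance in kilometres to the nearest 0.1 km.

Δφ = -4.5262°,  Δλ = -2.8512°
a = sin²(Δφ/2) + cos φ₁ cos φ₂ sin²(Δλ/2) = 0.002006
c = 2·arcsin(√a) = 0.089598 rad = 5.1336°
d = R·c = 6375 × 0.089598 = 571.2 km

571.2 km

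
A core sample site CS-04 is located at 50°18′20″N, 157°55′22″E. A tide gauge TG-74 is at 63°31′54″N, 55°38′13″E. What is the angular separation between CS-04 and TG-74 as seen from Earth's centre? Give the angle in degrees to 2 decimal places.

51.08°

CS-04: φ = +50.30556°, λ = +157.92278°
TG-74: φ = +63.53167°, λ = +55.63694°
Δφ = 13.2261°,  Δλ = -102.2858°
a = sin²(Δφ/2) + cos φ₁ cos φ₂ sin²(Δλ/2) = 0.185883
c = 2·arcsin(√a) = 0.891516 rad = 51.0801°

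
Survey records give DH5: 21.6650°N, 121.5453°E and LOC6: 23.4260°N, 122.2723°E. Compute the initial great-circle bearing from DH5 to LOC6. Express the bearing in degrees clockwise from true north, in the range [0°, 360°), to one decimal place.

20.7°

Δλ = 0.7270°
y = sin Δλ · cos φ₂ = 0.011642
x = cos φ₁ sin φ₂ − sin φ₁ cos φ₂ cos Δλ = 0.030758
θ = atan2(y, x) = 20.7326° → 20.7326° (mod 360°)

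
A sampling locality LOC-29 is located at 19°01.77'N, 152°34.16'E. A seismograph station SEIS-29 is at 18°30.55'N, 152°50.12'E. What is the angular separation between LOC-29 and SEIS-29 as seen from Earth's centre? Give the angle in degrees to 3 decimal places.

LOC-29: φ = +19.02950°, λ = +152.56933°
SEIS-29: φ = +18.50917°, λ = +152.83533°
Δφ = -0.5203°,  Δλ = 0.2660°
a = sin²(Δφ/2) + cos φ₁ cos φ₂ sin²(Δλ/2) = 0.000025
c = 2·arcsin(√a) = 0.010089 rad = 0.5781°

0.578°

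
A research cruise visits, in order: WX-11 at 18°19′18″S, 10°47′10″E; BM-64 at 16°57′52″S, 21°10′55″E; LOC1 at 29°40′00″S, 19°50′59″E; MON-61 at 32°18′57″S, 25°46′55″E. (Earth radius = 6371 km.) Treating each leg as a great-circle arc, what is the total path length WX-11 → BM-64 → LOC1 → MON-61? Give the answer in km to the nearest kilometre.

3168 km

WX-11: φ = -18.32167°, λ = +10.78611°
BM-64: φ = -16.96444°, λ = +21.18194°
LOC1: φ = -29.66667°, λ = +19.84972°
MON-61: φ = -32.31583°, λ = +25.78194°
WX-11→BM-64: c = 0.174495 rad, d = 1111.71 km
BM-64→LOC1: c = 0.222715 rad, d = 1418.92 km
LOC1→MON-61: c = 0.100054 rad, d = 637.44 km
Total = 1111.71 + 1418.92 + 637.44 = 3168.07 km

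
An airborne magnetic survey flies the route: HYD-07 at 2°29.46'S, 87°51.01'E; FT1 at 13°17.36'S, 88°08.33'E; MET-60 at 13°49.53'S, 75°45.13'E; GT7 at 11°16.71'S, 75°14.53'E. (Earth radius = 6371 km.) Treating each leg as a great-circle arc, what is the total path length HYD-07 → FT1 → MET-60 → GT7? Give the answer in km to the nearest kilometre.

2830 km

HYD-07: φ = -2.49100°, λ = +87.85017°
FT1: φ = -13.28933°, λ = +88.13883°
MET-60: φ = -13.82550°, λ = +75.75217°
GT7: φ = -11.27850°, λ = +75.24217°
HYD-07→FT1: c = 0.188532 rad, d = 1201.14 km
FT1→MET-60: c = 0.210349 rad, d = 1340.13 km
MET-60→GT7: c = 0.045294 rad, d = 288.57 km
Total = 1201.14 + 1340.13 + 288.57 = 2829.84 km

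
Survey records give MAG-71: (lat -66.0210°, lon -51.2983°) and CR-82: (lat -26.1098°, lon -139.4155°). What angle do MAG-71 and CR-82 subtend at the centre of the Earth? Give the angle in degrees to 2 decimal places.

65.54°

Δφ = 39.9112°,  Δλ = -88.1172°
a = sin²(Δφ/2) + cos φ₁ cos φ₂ sin²(Δλ/2) = 0.292950
c = 2·arcsin(√a) = 1.143842 rad = 65.5373°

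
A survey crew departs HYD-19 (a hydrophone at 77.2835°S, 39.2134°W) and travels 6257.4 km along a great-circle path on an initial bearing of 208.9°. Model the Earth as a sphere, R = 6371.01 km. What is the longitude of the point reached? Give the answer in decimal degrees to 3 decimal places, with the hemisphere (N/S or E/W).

175.140°E

δ = d/R = 6257.4/6371.01 = 0.982168 rad
φ₂ = arcsin(sin φ₁ cos δ + cos φ₁ sin δ cos θ)
   = arcsin(-0.97547·0.55522 + 0.22013·0.83170·-0.87546) = -44.57823°
λ₂ = λ₁ + atan2(sin θ sin δ cos φ₁, cos δ − sin φ₁ sin φ₂) = 175.14035°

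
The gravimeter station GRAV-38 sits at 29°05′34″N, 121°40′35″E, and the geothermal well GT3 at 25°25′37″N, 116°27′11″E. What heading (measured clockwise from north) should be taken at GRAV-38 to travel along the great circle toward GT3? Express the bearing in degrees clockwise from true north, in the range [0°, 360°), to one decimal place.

GRAV-38: φ = +29.09278°, λ = +121.67639°
GT3: φ = +25.42694°, λ = +116.45306°
Δλ = -5.2233°
y = sin Δλ · cos φ₂ = -0.082220
x = cos φ₁ sin φ₂ − sin φ₁ cos φ₂ cos Δλ = -0.062114
θ = atan2(y, x) = -127.0696° → 232.9304° (mod 360°)

232.9°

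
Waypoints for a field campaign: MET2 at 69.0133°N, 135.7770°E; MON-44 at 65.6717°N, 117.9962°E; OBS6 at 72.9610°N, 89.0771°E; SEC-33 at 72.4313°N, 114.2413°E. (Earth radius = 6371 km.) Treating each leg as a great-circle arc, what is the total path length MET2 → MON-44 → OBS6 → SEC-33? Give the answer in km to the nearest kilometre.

3045 km

MET2→MON-44: c = 0.132371 rad, d = 843.33 km
MON-44→OBS6: c = 0.215520 rad, d = 1373.08 km
OBS6→SEC-33: c = 0.129993 rad, d = 828.18 km
Total = 843.33 + 1373.08 + 828.18 = 3044.59 km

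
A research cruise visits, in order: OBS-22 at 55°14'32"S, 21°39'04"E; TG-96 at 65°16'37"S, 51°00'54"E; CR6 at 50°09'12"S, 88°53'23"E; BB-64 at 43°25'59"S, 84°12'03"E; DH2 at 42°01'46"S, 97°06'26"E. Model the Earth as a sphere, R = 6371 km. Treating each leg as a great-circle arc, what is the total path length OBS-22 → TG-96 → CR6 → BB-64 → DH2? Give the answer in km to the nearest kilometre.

6571 km

OBS-22: φ = -55.24222°, λ = +21.65111°
TG-96: φ = -65.27694°, λ = +51.01500°
CR6: φ = -50.15333°, λ = +88.88972°
BB-64: φ = -43.43306°, λ = +84.20083°
DH2: φ = -42.02944°, λ = +97.10722°
OBS-22→TG-96: c = 0.304261 rad, d = 1938.45 km
TG-96→CR6: c = 0.430116 rad, d = 2740.27 km
CR6→BB-64: c = 0.129921 rad, d = 827.73 km
BB-64→DH2: c = 0.167092 rad, d = 1064.54 km
Total = 1938.45 + 2740.27 + 827.73 + 1064.54 = 6570.99 km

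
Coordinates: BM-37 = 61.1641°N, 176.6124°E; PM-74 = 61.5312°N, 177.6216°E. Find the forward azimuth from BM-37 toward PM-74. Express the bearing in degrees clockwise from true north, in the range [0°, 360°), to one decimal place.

52.4°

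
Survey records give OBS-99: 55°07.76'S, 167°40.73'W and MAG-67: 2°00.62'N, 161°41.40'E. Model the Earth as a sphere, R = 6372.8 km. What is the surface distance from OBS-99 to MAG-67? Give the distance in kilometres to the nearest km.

6944 km

OBS-99: φ = -55.12933°, λ = -167.67883°
MAG-67: φ = +2.01033°, λ = +161.69000°
Δφ = 57.1397°,  Δλ = -30.6312°
a = sin²(Δφ/2) + cos φ₁ cos φ₂ sin²(Δλ/2) = 0.268567
c = 2·arcsin(√a) = 1.089570 rad = 62.4278°
d = R·c = 6372.8 × 1.089570 = 6943.6 km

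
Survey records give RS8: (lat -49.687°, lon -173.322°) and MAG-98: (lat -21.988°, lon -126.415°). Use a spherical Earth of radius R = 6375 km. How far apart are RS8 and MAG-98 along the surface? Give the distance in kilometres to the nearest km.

5112 km

Δφ = 27.6990°,  Δλ = 46.9070°
a = sin²(Δφ/2) + cos φ₁ cos φ₂ sin²(Δλ/2) = 0.152329
c = 2·arcsin(√a) = 0.801900 rad = 45.9455°
d = R·c = 6375 × 0.801900 = 5112.1 km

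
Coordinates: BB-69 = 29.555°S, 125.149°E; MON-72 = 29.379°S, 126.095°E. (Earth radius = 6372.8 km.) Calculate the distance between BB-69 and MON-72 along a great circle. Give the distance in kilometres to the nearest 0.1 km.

Δφ = 0.1760°,  Δλ = 0.9460°
a = sin²(Δφ/2) + cos φ₁ cos φ₂ sin²(Δλ/2) = 0.000054
c = 2·arcsin(√a) = 0.014699 rad = 0.8422°
d = R·c = 6372.8 × 0.014699 = 93.7 km

93.7 km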